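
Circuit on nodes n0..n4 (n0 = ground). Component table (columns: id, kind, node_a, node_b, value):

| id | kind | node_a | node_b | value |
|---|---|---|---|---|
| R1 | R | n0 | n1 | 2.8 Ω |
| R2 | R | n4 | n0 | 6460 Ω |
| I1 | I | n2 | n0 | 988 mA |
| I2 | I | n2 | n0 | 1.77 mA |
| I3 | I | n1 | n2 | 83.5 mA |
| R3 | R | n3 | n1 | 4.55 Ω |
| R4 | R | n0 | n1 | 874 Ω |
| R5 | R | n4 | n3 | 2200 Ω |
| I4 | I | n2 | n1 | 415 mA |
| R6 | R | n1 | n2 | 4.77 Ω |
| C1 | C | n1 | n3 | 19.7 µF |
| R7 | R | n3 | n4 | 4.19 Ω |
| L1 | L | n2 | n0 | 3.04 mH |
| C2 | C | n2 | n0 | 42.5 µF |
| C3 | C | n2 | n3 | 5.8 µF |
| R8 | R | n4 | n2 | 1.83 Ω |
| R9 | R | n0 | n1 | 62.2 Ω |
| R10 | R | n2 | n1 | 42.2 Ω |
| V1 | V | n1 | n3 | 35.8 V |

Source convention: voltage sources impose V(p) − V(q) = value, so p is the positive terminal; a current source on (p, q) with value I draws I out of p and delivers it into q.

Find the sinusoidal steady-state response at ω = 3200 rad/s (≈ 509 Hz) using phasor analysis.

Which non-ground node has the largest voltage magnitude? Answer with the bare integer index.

Apply KCL at each of the 4 non-ground nodes and solve the resulting linear system.
Node n1: branches {R1, I3, R3, R4, I4, R6, C1, R9, R10, V1} → V_1 = -2.397+1.803j
Node n2: branches {I1, I2, I3, I4, R6, L1, C2, C3, R8, R10} → V_2 = -20.33+2.662j
Node n3: branches {R3, R5, C1, R7, C3, V1} → V_3 = -38.20+1.803j
Node n4: branches {R2, R5, R7, R8} → V_4 = -25.77+2.400j
Source currents: i(V1)=-10.82-2.731j

3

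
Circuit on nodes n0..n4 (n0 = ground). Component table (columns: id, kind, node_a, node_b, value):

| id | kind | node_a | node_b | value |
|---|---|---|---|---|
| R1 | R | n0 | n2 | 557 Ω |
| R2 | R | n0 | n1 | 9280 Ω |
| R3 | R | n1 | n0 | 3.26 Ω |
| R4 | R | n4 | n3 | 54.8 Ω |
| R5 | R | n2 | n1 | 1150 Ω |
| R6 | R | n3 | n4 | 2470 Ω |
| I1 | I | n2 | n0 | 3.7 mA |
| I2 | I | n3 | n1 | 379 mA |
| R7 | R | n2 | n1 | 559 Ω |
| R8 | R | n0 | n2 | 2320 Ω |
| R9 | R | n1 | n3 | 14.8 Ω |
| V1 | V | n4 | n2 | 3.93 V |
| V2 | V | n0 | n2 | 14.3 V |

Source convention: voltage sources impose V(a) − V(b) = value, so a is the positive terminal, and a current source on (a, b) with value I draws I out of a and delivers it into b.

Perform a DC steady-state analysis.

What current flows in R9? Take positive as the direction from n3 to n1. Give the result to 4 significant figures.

-0.4437 A

Element admittances at DC:
  Y(R1) = 0.001795 S between n0,n2
  Y(R2) = 0.0001078 S between n0,n1
  Y(R3) = 0.3067 S between n1,n0
  Y(R4) = 0.01825 S between n4,n3
  Y(R5) = 0.0008696 S between n2,n1
  Y(R6) = 0.0004049 S between n3,n4
  I1: injects 0.0037 A into n0 (from n2)
  I2: injects 0.379 A into n1 (from n3)
  Y(R7) = 0.001789 S between n2,n1
  Y(R8) = 0.0004310 S between n0,n2
  Y(R9) = 0.06757 S between n1,n3
  V1: constraint V(n4)−V(n2) = 3.93
  V2: constraint V(n0)−V(n2) = 14.3
Assemble and solve the 6×6 MNA system:
  V(n1)=-0.3320  V(n2)=-14.30  V(n3)=-6.899  V(n4)=-10.37
  i(V1)=0.06474  i(V2)=-0.1300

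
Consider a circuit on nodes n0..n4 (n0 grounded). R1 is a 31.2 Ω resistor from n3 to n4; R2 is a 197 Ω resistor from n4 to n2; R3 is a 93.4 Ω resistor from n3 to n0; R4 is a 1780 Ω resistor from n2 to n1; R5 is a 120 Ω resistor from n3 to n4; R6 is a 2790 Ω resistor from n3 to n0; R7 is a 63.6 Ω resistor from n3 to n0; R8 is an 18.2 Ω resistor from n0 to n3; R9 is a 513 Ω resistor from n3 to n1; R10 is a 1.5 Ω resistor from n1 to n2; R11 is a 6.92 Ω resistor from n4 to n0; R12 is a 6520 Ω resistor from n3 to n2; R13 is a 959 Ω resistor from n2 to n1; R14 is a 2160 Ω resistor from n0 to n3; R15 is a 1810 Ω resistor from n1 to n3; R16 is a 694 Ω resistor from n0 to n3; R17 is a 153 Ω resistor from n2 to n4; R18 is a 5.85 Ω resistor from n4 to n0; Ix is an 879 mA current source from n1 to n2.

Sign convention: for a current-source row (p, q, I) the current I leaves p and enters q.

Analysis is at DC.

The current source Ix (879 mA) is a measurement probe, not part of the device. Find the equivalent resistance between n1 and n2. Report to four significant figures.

R_eq = 1.492 Ω

Apply KCL at each of the 4 non-ground nodes and solve the resulting linear system.
Node n1: branches {R4, R9, R10, R13, R15, Ix} → V_1 = -1.081
Node n2: branches {R2, R4, R10, R12, R13, R17, Ix} → V_2 = 0.2305
Node n3: branches {R1, R3, R5, R6, R7, R8, R9, R12, R14, R15, R16} → V_3 = -0.01942
Node n4: branches {R1, R2, R5, R11, R17, R18} → V_4 = 0.005150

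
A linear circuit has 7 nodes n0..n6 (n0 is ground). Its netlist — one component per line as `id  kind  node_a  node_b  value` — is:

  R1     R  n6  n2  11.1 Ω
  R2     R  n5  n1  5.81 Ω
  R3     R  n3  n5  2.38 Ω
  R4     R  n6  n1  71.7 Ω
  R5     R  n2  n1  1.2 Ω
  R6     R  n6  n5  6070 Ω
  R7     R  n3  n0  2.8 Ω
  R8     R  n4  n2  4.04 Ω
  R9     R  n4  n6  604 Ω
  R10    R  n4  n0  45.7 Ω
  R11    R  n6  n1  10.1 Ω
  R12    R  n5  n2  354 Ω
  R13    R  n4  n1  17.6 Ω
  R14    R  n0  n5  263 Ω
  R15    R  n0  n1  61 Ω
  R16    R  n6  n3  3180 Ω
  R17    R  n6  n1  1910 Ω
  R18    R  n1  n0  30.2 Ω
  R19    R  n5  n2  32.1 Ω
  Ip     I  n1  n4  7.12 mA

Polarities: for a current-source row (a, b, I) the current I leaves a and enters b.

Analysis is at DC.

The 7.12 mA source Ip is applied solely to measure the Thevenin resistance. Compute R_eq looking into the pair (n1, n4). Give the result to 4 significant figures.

R_eq = 3.689 Ω

Element admittances at DC:
  Y(R1) = 0.09009 S between n6,n2
  Y(R2) = 0.1721 S between n5,n1
  Y(R3) = 0.4202 S between n3,n5
  Y(R4) = 0.01395 S between n6,n1
  Y(R5) = 0.8333 S between n2,n1
  Y(R6) = 0.0001647 S between n6,n5
  Y(R7) = 0.3571 S between n3,n0
  Y(R8) = 0.2475 S between n4,n2
  Y(R9) = 0.001656 S between n4,n6
  Y(R10) = 0.02188 S between n4,n0
  Y(R11) = 0.09901 S between n6,n1
  Y(R12) = 0.002825 S between n5,n2
  Y(R13) = 0.05682 S between n4,n1
  Y(R14) = 0.003802 S between n0,n5
  Y(R15) = 0.01639 S between n0,n1
  Y(R16) = 0.0003145 S between n6,n3
  Y(R17) = 0.0005236 S between n6,n1
  Y(R18) = 0.03311 S between n1,n0
  Y(R19) = 0.03115 S between n5,n2
  Ip: injects 0.00712 A into n4 (from n1)
Assemble and solve the 6×6 MNA system:
  V(n1)=-0.003886  V(n2)=0.001778  V(n3)=-0.0008164  V(n4)=0.02238  V(n5)=-0.001510  V(n6)=-0.001187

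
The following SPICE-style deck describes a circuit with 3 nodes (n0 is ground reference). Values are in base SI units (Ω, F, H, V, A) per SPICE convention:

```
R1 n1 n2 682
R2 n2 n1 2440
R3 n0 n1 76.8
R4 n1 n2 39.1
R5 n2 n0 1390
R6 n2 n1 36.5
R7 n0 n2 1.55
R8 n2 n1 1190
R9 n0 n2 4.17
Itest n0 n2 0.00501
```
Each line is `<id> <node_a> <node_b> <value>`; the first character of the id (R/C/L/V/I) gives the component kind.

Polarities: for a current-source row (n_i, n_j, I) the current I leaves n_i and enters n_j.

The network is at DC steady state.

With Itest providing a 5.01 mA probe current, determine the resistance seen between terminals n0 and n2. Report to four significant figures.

R_eq = 1.116 Ω

MNA unknowns: 2 node voltages V₁..V_2
R1: Y=0.001466 on G[1,2]
R2: Y=0.0004098 on G[2,1]
R3: Y=0.01302 on G[0,1]
R4: Y=0.02558 on G[1,2]
R5: Y=0.0007194 on G[2,0]
R6: Y=0.02740 on G[2,1]
R7: Y=0.6452 on G[0,2]
R8: Y=0.0008403 on G[2,1]
R9: Y=0.2398 on G[0,2]
Itest: z[0]−=0.00501, z[2]+=0.00501
solve → V1=0.004531, V2=0.005590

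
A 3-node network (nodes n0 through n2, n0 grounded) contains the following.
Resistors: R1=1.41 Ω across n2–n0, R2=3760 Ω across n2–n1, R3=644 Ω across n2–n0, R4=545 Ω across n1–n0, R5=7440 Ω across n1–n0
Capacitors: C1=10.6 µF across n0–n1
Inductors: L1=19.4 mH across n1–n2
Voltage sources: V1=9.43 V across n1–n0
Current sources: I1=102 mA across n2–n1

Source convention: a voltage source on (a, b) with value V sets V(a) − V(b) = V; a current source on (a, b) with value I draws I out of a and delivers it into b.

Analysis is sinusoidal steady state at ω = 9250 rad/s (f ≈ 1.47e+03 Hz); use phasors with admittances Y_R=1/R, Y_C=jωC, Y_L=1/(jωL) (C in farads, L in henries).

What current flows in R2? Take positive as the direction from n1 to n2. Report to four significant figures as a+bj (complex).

0.002545+1.995e-05j A

MNA unknowns: 2 node voltages V₁..V_2 plus 1 source current (V1)
R1: Y=0.7092+0.000j on G[2,0]
R2: Y=0.0002660+0.000j on G[2,1]
R3: Y=0.001553+0.000j on G[2,0]
R4: Y=0.001835+0.000j on G[1,0]
C1: Y=0.000+0.09805j on G[0,1]
R5: Y=0.0001344+0.000j on G[1,0]
L1: Y=0.000-0.005573j on G[1,2]
V1: row V1−V0=9.43, i_V1 at 1,0
I1: z[2]−=0.102, z[1]+=0.102
solve → V1=9.430+0.000j, V2=-0.1393-0.07500j
aux → i_V1=0.08047-0.8713j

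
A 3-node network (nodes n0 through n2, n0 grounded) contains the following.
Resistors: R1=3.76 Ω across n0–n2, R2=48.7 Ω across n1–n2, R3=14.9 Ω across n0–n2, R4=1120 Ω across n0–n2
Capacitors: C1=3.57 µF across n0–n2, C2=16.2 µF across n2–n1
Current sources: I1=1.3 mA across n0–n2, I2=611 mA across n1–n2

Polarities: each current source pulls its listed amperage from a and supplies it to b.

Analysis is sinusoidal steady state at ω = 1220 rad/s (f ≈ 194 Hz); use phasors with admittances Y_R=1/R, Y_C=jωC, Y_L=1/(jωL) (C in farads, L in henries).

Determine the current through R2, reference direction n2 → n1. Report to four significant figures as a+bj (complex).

0.3172-0.3053j A

Element admittances at ω=1220 rad/s:
  Y(R1) = 0.2660+0.000j S between n0,n2
  Y(C1) = 0.000+0.004355j S between n0,n2
  Y(R2) = 0.02053+0.000j S between n1,n2
  I1: injects 0.0013 A into n2 (from n0)
  Y(R3) = 0.06711+0.000j S between n0,n2
  Y(R4) = 0.0008929+0.000j S between n0,n2
  Y(C2) = 0.000+0.01976j S between n2,n1
  I2: injects 0.611 A into n2 (from n1)
Assemble and solve the 2×2 MNA system:
  V(n1)=-15.44+14.87j  V(n2)=0.003892-5.076e-05j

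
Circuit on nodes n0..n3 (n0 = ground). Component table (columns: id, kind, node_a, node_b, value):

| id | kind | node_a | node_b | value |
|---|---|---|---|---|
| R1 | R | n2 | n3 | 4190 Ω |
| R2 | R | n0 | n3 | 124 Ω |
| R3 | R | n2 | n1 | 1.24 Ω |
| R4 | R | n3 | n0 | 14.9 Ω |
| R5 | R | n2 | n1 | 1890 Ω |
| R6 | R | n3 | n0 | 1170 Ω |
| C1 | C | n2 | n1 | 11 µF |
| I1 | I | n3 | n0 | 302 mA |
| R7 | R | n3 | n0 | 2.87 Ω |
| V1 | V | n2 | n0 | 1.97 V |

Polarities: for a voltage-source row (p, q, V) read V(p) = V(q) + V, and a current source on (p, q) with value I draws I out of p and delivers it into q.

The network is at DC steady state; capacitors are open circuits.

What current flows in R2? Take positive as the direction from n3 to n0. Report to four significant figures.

Apply KCL at each of the 3 non-ground nodes and solve the resulting linear system.
Node n1: branches {R3, R5, C1} → V_1 = 1.970
Node n2: branches {R1, R3, R5, C1, V1} → V_2 = 1.970
Node n3: branches {R1, R2, R4, R6, I1, R7} → V_3 = -0.7100
Source currents: i(V1)=-0.0006396

-0.005726 A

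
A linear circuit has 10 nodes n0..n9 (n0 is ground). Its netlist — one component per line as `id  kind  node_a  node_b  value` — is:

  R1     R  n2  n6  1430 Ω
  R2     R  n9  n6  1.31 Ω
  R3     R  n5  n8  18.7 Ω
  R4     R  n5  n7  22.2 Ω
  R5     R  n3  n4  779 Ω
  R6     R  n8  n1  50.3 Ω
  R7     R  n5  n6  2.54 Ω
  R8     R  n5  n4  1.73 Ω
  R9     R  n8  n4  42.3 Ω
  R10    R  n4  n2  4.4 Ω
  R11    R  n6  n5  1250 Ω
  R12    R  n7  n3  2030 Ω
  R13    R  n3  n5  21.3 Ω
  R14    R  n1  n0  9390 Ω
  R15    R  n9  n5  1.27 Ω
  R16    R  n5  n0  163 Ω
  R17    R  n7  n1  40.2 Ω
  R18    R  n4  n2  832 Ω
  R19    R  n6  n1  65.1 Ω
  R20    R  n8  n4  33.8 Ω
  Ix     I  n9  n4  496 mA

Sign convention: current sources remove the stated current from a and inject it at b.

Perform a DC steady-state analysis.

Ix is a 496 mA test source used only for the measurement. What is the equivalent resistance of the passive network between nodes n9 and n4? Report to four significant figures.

R_eq = 2.585 Ω

MNA unknowns: 9 node voltages V₁..V_9
R1: Y=0.0006993 on G[2,6]
R2: Y=0.7634 on G[9,6]
R3: Y=0.05348 on G[5,8]
R4: Y=0.04505 on G[5,7]
R5: Y=0.001284 on G[3,4]
R6: Y=0.01988 on G[8,1]
R7: Y=0.3937 on G[5,6]
R8: Y=0.5780 on G[5,4]
R9: Y=0.02364 on G[8,4]
R10: Y=0.2273 on G[4,2]
R11: Y=0.0008000 on G[6,5]
R12: Y=0.0004926 on G[7,3]
R13: Y=0.04695 on G[3,5]
R14: Y=0.0001065 on G[1,0]
R15: Y=0.7874 on G[9,5]
R16: Y=0.006135 on G[5,0]
R17: Y=0.02488 on G[7,1]
R18: Y=0.001202 on G[4,2]
R19: Y=0.01536 on G[6,1]
R20: Y=0.02959 on G[8,4]
Ix: z[9]−=0.496, z[4]+=0.496
solve → V1=0.04311, V2=0.8081, V3=0.02081, V4=0.8115, V5=-0.0007484, V6=-0.3051, V7=0.01490, V8=0.3477, V9=-0.4704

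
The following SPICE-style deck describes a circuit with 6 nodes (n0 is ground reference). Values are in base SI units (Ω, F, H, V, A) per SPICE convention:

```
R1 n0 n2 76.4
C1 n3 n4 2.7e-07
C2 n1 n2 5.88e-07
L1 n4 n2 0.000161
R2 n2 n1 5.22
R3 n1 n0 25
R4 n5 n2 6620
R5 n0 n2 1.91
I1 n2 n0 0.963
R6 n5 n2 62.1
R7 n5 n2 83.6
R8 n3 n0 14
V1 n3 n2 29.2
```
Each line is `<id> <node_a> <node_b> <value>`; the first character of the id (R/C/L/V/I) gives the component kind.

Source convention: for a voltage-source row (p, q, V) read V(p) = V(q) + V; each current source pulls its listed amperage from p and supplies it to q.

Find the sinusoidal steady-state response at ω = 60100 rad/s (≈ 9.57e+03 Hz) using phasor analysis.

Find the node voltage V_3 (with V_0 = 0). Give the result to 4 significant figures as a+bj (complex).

24.45+0.007638j V

MNA unknowns: 5 node voltages V₁..V_5 plus 1 source current (V1)
R1: Y=0.01309+0.000j on G[0,2]
C1: Y=0.000+0.01623j on G[3,4]
C2: Y=0.000+0.03534j on G[1,2]
L1: Y=0.000-0.1033j on G[4,2]
R2: Y=0.1916+0.000j on G[2,1]
R3: Y=0.04000+0.000j on G[1,0]
R4: Y=0.0001511+0.000j on G[5,2]
R5: Y=0.5236+0.000j on G[0,2]
I1: z[2]−=0.963, z[0]+=0.963
R6: Y=0.01610+0.000j on G[5,2]
R7: Y=0.01196+0.000j on G[5,2]
R8: Y=0.07143+0.000j on G[3,0]
V1: row V3−V2=29.2, i_V1 at 3,2
solve → V1=-3.952-0.1161j, V2=-4.754+0.007638j, V3=24.45+0.007638j, V4=-10.19+0.007638j, V5=-4.754+0.007638j
aux → i_V1=-1.746-0.5626j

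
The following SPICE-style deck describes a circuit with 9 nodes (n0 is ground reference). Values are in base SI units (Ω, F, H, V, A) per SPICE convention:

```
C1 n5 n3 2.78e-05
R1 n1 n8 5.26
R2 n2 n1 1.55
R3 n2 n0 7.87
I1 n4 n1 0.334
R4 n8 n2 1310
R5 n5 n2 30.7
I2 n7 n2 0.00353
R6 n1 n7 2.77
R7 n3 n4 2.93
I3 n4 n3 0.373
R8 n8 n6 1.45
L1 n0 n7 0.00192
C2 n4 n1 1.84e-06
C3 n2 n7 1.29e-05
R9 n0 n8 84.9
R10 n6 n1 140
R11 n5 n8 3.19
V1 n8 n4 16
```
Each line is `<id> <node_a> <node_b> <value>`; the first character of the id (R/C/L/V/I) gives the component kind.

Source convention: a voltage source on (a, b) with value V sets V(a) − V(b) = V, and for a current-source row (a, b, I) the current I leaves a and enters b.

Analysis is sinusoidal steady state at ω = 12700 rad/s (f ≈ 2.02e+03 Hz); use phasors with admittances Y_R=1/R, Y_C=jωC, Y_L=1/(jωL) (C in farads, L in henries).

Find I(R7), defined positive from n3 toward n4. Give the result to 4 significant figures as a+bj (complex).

2.458+0.9830j A

Element admittances at ω=12700 rad/s:
  Y(C1) = 0.000+0.3531j S between n5,n3
  Y(R1) = 0.1901+0.000j S between n1,n8
  Y(R2) = 0.6452+0.000j S between n2,n1
  Y(R3) = 0.1271+0.000j S between n2,n0
  I1: injects 0.334 A into n1 (from n4)
  Y(R4) = 0.0007634+0.000j S between n8,n2
  Y(R5) = 0.03257+0.000j S between n5,n2
  I2: injects 0.00353 A into n2 (from n7)
  Y(R6) = 0.3610+0.000j S between n1,n7
  Y(R7) = 0.3413+0.000j S between n3,n4
  I3: injects 0.373 A into n3 (from n4)
  Y(R8) = 0.6897+0.000j S between n8,n6
  Y(L1) = 0.000-0.04101j S between n0,n7
  Y(C2) = 0.000+0.02337j S between n4,n1
  Y(C3) = 0.000+0.1638j S between n2,n7
  Y(R9) = 0.01178+0.000j S between n0,n8
  Y(R10) = 0.007143+0.000j S between n6,n1
  Y(R11) = 0.3135+0.000j S between n5,n8
  V1: constraint V(n8)−V(n4) = 16
Assemble and solve the 9×9 MNA system:
  V(n1)=0.3566-0.1011j  V(n2)=0.06531-0.07319j  V(n3)=-8.875+4.780j  V(n4)=-16.08+1.899j  V(n5)=-6.091-1.127j  V(n6)=-0.07359+1.879j  V(n7)=0.3188-0.1799j  V(n8)=-0.07804+1.899j
  i(V1)=-1.798-1.367j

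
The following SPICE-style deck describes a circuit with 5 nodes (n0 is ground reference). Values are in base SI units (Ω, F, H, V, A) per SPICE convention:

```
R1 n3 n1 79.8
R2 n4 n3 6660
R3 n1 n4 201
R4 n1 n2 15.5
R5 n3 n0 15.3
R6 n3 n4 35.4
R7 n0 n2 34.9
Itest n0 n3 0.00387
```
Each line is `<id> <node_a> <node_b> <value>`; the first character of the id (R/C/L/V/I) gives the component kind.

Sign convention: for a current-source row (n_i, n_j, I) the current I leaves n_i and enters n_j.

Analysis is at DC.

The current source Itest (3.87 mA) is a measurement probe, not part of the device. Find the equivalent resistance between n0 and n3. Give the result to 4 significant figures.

MNA unknowns: 4 node voltages V₁..V_4
R1: Y=0.01253 on G[3,1]
R2: Y=0.0001502 on G[4,3]
R3: Y=0.004975 on G[1,4]
R4: Y=0.06452 on G[1,2]
R5: Y=0.06536 on G[3,0]
R6: Y=0.02825 on G[3,4]
R7: Y=0.02865 on G[0,2]
Itest: z[0]−=0.00387, z[3]+=0.00387
solve → V1=0.02381, V2=0.01649, V3=0.05198, V4=0.04778

R_eq = 13.43 Ω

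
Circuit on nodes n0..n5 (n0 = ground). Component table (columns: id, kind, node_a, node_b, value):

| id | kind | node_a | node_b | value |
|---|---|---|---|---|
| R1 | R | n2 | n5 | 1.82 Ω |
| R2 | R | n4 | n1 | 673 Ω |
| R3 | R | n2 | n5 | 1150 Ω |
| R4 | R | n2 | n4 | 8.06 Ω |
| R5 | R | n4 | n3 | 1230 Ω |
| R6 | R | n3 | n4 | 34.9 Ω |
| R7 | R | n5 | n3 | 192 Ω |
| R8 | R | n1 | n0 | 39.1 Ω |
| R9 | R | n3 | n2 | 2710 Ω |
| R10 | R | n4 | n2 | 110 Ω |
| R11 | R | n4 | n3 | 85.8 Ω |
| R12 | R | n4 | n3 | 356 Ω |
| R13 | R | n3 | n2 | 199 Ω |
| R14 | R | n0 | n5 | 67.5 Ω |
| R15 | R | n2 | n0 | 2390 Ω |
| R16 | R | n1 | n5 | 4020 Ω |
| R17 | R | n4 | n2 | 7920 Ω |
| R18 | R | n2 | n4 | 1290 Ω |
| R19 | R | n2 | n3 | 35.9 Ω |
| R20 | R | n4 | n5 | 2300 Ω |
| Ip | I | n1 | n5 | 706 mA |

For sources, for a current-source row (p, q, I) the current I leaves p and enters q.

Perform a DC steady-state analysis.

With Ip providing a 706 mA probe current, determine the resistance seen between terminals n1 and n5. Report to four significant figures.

R_eq = 88.79 Ω

Element admittances at DC:
  Y(R1) = 0.5495 S between n2,n5
  Y(R2) = 0.001486 S between n4,n1
  Y(R3) = 0.0008696 S between n2,n5
  Y(R4) = 0.1241 S between n2,n4
  Y(R5) = 0.0008130 S between n4,n3
  Y(R6) = 0.02865 S between n3,n4
  Y(R7) = 0.005208 S between n5,n3
  Y(R8) = 0.02558 S between n1,n0
  Y(R9) = 0.0003690 S between n3,n2
  Y(R10) = 0.009091 S between n4,n2
  Y(R11) = 0.01166 S between n4,n3
  Y(R12) = 0.002809 S between n4,n3
  Y(R13) = 0.005025 S between n3,n2
  Y(R14) = 0.01481 S between n0,n5
  Y(R15) = 0.0004184 S between n2,n0
  Y(R16) = 0.0002488 S between n1,n5
  Y(R17) = 0.0001263 S between n4,n2
  Y(R18) = 0.0007752 S between n2,n4
  Y(R19) = 0.02786 S between n2,n3
  Y(R20) = 0.0004348 S between n4,n5
  Ip: injects 0.706 A into n5 (from n1)
Assemble and solve the 5×5 MNA system:
  V(n1)=-23.40  V(n2)=39.10  V(n3)=38.80  V(n4)=38.51  V(n5)=39.29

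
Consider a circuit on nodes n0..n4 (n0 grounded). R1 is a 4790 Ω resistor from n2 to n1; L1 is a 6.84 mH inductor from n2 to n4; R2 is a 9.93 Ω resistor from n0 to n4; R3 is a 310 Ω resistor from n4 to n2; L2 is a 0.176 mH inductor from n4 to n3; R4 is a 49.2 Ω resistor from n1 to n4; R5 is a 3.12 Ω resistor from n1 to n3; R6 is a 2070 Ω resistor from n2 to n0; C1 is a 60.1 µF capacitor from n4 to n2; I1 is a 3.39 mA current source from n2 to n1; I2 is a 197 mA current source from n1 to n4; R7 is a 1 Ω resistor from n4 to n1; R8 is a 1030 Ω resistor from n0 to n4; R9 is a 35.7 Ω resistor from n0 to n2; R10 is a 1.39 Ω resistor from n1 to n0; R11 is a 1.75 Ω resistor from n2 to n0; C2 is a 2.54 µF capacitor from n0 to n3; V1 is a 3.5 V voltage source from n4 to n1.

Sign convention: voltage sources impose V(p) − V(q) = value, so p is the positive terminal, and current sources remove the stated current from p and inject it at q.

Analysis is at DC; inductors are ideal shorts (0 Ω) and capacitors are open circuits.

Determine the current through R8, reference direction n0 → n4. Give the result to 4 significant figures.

MNA unknowns: 4 node voltages V₁..V_4 plus 3 source currents (L1, L2, V1)
R1: Y=0.0002088 on G[2,1]
L1: row V2−V4=0, i_L1 at 2,4
R2: Y=0.1007 on G[0,4]
R3: Y=0.003226 on G[4,2]
L2: row V4−V3=0, i_L2 at 4,3
R4: Y=0.02033 on G[1,4]
R5: Y=0.3205 on G[1,3]
R6: Y=0.0004831 on G[2,0]
C1: Y=0.000 on G[4,2]
I1: z[2]−=0.00339, z[1]+=0.00339
I2: z[1]−=0.197, z[4]+=0.197
R7: Y=1.000 on G[4,1]
R8: Y=0.0009709 on G[0,4]
R9: Y=0.02801 on G[0,2]
R10: Y=0.7194 on G[1,0]
R11: Y=0.5714 on G[2,0]
C2: Y=0.000 on G[0,3]
V1: row V4−V1=3.5, i_V1 at 4,1
solve → V1=-1.728, V2=1.772, V3=1.772, V4=1.772
aux → i_L1=-1.067, i_L2=1.122, i_V1=-5.743

-0.001720 A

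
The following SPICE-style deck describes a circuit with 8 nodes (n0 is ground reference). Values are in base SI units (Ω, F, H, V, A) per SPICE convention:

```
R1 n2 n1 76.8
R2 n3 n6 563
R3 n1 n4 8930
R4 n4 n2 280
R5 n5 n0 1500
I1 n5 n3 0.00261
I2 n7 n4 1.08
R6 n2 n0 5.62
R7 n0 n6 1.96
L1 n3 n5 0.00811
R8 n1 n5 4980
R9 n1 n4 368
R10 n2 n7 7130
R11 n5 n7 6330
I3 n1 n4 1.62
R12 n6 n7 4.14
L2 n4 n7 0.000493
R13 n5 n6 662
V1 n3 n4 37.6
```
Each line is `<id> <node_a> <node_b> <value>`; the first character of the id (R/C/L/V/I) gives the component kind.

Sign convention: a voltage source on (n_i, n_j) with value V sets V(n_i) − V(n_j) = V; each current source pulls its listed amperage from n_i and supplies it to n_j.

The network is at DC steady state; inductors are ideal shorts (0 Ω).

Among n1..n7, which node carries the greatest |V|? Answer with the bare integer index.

MNA unknowns: 7 node voltages V₁..V_7 plus 3 source currents (L1, L2, V1)
R1: Y=0.01302 on G[2,1]
R2: Y=0.001776 on G[3,6]
R3: Y=0.0001120 on G[1,4]
R4: Y=0.003571 on G[4,2]
R5: Y=0.0006667 on G[5,0]
I1: z[5]−=0.00261, z[3]+=0.00261
I2: z[7]−=1.08, z[4]+=1.08
R6: Y=0.1779 on G[2,0]
R7: Y=0.5102 on G[0,6]
L1: row V3−V5=0, i_L1 at 3,5
R8: Y=0.0002008 on G[1,5]
R9: Y=0.002717 on G[1,4]
R10: Y=0.0001403 on G[2,7]
R11: Y=0.0001580 on G[5,7]
I3: z[1]−=1.62, z[4]+=1.62
R12: Y=0.2415 on G[6,7]
L2: row V4−V7=0, i_L2 at 4,7
R13: Y=0.001511 on G[5,6]
V1: row V3−V4=37.6, i_V1 at 3,4
solve → V1=-104.8, V2=-6.880, V3=44.32, V4=6.716, V5=44.32, V6=2.341, V7=6.716
aux → i_L1=0.1314, i_L2=2.133, i_V1=-0.2034

1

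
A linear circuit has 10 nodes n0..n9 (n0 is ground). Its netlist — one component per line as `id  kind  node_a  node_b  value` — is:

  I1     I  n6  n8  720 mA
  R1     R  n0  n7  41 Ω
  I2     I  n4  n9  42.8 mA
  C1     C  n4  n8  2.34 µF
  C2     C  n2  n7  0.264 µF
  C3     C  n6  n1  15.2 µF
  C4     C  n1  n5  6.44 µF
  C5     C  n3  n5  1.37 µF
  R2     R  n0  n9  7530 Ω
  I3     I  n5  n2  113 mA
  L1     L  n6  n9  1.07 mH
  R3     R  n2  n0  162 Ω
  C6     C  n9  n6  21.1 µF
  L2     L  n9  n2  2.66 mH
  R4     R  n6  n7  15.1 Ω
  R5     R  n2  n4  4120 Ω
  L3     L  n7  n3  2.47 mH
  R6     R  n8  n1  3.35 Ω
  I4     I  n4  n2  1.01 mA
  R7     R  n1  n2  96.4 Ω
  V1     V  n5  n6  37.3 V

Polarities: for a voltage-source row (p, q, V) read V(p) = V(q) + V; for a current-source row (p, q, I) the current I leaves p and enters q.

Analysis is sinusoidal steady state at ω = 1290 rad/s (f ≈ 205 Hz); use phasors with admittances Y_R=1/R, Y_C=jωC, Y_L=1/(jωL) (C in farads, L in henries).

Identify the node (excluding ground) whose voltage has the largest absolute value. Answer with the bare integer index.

5

MNA unknowns: 9 node voltages V₁..V_9 plus 1 source current (V1)
I1: z[6]−=0.72, z[8]+=0.72
R1: Y=0.02439+0.000j on G[0,7]
I2: z[4]−=0.0428, z[9]+=0.0428
C1: Y=0.000+0.003019j on G[4,8]
C2: Y=0.000+0.0003406j on G[2,7]
C3: Y=0.000+0.01961j on G[6,1]
C4: Y=0.000+0.008308j on G[1,5]
C5: Y=0.000+0.001767j on G[3,5]
R2: Y=0.0001328+0.000j on G[0,9]
I3: z[5]−=0.113, z[2]+=0.113
L1: Y=0.000-0.7245j on G[6,9]
R3: Y=0.006173+0.000j on G[2,0]
C6: Y=0.000+0.02722j on G[9,6]
L2: Y=0.000-0.2914j on G[9,2]
R4: Y=0.06623+0.000j on G[6,7]
R5: Y=0.0002427+0.000j on G[2,4]
L3: Y=0.000-0.3138j on G[7,3]
R6: Y=0.2985+0.000j on G[8,1]
I4: z[4]−=0.00101, z[2]+=0.00101
R7: Y=0.01037+0.000j on G[1,2]
V1: row V5−V6=37.3, i_V1 at 5,6
solve → V1=17.96-18.76j, V2=0.7099+0.3650j, V3=-0.3905-0.08300j, V4=20.46-2.661j, V5=37.03-1.125j, V6=-0.2714-1.125j, V7=-0.1798-0.08887j, V8=20.21-18.76j, V9=0.01774-0.6424j
aux → i_V1=0.03170-0.2245j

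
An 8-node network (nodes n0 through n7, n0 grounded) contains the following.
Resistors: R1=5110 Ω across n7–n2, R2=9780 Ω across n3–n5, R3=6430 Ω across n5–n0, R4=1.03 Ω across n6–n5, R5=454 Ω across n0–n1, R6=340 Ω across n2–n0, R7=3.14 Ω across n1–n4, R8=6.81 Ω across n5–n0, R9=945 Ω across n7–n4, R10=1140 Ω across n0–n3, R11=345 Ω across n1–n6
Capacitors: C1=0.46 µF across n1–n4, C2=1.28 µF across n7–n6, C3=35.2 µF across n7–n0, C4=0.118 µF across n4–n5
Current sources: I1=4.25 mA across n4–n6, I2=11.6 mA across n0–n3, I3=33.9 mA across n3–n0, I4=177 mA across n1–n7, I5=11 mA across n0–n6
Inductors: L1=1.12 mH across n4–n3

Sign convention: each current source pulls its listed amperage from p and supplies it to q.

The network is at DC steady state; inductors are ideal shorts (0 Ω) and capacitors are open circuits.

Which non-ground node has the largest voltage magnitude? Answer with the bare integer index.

7

Element admittances at DC:
  Y(R1) = 0.0001957 S between n7,n2
  Y(R2) = 0.0001022 S between n3,n5
  Y(R3) = 0.0001555 S between n5,n0
  Y(C1) = 0.000 S between n1,n4
  Y(C2) = 0.000 S between n7,n6
  Y(R4) = 0.9709 S between n6,n5
  Y(R5) = 0.002203 S between n0,n1
  Y(R6) = 0.002941 S between n2,n0
  Y(R7) = 0.3185 S between n1,n4
  I1: injects 0.00425 A into n6 (from n4)
  Y(R8) = 0.1468 S between n5,n0
  Y(R9) = 0.001058 S between n7,n4
  Y(C3) = 0.000 S between n7,n0
  Y(R10) = 0.0008772 S between n0,n3
  I2: injects 0.0116 A into n3 (from n0)
  Y(C4) = 0.000 S between n4,n5
  L1: short n4↔n3 (DC inductor)
  I3: injects 0.0339 A into n0 (from n3)
  I4: injects 0.177 A into n7 (from n1)
  Y(R11) = 0.002899 S between n1,n6
  I5: injects 0.011 A into n6 (from n0)
Assemble and solve the 8×8 MNA system:
  V(n1)=-8.565  V(n2)=8.460  V(n3)=-8.145  V(n4)=-8.145  V(n5)=-0.06920  V(n6)=-0.07883  V(n7)=135.6
  i(L1)=0.01433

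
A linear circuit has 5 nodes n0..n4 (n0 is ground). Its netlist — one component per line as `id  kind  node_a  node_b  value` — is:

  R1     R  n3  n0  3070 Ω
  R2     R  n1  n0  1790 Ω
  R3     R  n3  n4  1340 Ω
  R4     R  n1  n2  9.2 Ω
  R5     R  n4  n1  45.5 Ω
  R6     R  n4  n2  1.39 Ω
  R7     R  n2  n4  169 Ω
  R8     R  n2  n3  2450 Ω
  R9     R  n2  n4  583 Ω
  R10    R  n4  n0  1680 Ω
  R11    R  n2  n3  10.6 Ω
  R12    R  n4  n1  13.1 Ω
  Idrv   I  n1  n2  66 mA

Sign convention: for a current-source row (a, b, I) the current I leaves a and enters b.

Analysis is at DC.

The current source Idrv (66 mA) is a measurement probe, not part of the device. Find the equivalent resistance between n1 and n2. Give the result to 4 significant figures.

MNA unknowns: 4 node voltages V₁..V_4
R1: Y=0.0003257 on G[3,0]
R2: Y=0.0005587 on G[1,0]
R3: Y=0.0007463 on G[3,4]
R4: Y=0.1087 on G[1,2]
R5: Y=0.02198 on G[4,1]
R6: Y=0.7194 on G[4,2]
R7: Y=0.005917 on G[2,4]
R8: Y=0.0004082 on G[2,3]
R9: Y=0.001715 on G[2,4]
R10: Y=0.0005952 on G[4,0]
R11: Y=0.09434 on G[2,3]
R12: Y=0.07634 on G[4,1]
Idrv: z[1]−=0.066, z[2]+=0.066
solve → V1=-0.1937, V2=0.1438, V3=0.1430, V4=0.1035

R_eq = 5.112 Ω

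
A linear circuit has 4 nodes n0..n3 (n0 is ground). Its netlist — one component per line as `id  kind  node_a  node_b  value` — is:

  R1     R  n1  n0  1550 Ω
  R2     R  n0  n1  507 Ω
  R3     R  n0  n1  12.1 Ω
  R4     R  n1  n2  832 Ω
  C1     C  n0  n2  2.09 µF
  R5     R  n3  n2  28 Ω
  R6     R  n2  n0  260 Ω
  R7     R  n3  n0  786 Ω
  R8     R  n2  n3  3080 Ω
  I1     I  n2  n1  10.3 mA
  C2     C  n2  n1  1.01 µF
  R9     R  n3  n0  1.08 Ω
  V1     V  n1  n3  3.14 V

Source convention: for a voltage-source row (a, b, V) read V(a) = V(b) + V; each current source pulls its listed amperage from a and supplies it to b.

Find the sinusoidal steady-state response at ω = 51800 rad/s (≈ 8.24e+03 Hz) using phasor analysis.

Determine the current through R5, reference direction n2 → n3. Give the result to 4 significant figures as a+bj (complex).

0.03890+0.01342j A

Element admittances at ω=51800 rad/s:
  Y(R1) = 0.0006452+0.000j S between n1,n0
  Y(R2) = 0.001972+0.000j S between n0,n1
  Y(R3) = 0.08264+0.000j S between n0,n1
  Y(R4) = 0.001202+0.000j S between n1,n2
  Y(C1) = 0.000+0.1083j S between n0,n2
  Y(R5) = 0.03571+0.000j S between n3,n2
  Y(R6) = 0.003846+0.000j S between n2,n0
  Y(R7) = 0.001272+0.000j S between n3,n0
  Y(R8) = 0.0003247+0.000j S between n2,n3
  I1: injects 0.0103 A into n1 (from n2)
  Y(C2) = 0.000+0.05232j S between n2,n1
  Y(R9) = 0.9259+0.000j S between n3,n0
  V1: constraint V(n1)−V(n3) = 3.14
Assemble and solve the 4×4 MNA system:
  V(n1)=2.903-0.09216j  V(n2)=0.8518+0.2836j  V(n3)=-0.2373-0.09216j
  i(V1)=-0.2593-0.09899j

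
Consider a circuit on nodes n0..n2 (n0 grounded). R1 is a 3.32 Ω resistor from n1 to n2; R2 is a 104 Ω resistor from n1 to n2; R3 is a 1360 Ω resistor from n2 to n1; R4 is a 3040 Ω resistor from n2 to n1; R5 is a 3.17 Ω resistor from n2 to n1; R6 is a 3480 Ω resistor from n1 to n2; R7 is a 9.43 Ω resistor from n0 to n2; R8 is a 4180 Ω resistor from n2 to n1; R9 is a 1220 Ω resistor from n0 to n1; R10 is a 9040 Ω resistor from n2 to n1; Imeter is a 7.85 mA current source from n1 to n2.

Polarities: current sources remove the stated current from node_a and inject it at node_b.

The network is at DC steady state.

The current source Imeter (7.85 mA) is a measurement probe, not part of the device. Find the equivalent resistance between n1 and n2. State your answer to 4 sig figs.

R_eq = 1.590 Ω

Apply KCL at each of the 2 non-ground nodes and solve the resulting linear system.
Node n1: branches {R1, R2, R3, R4, R5, R6, R8, R9, R10, Imeter} → V_1 = -0.01239
Node n2: branches {R1, R2, R3, R4, R5, R6, R7, R8, R10, Imeter} → V_2 = 9.576e-05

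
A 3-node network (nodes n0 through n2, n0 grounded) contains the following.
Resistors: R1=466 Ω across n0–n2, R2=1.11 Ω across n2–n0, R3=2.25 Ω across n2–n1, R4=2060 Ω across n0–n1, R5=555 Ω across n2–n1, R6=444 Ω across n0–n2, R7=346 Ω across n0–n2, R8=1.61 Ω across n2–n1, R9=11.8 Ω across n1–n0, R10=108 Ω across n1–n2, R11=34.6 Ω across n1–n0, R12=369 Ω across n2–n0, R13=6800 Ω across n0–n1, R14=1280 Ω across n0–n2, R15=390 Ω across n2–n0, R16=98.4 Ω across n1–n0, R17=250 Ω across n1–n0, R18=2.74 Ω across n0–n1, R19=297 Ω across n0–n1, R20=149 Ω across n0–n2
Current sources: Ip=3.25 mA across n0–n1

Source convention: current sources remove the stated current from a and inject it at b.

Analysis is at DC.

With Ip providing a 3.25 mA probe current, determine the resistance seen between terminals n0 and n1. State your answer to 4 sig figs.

MNA unknowns: 2 node voltages V₁..V_2
R1: Y=0.002146 on G[0,2]
R2: Y=0.9009 on G[2,0]
R3: Y=0.4444 on G[2,1]
R4: Y=0.0004854 on G[0,1]
R5: Y=0.001802 on G[2,1]
R6: Y=0.002252 on G[0,2]
R7: Y=0.002890 on G[0,2]
R8: Y=0.6211 on G[2,1]
R9: Y=0.08475 on G[1,0]
R10: Y=0.009259 on G[1,2]
R11: Y=0.02890 on G[1,0]
R12: Y=0.002710 on G[2,0]
R13: Y=0.0001471 on G[0,1]
R14: Y=0.0007813 on G[0,2]
R15: Y=0.002564 on G[2,0]
R16: Y=0.01016 on G[1,0]
R17: Y=0.004000 on G[1,0]
R18: Y=0.3650 on G[0,1]
R19: Y=0.003367 on G[0,1]
R20: Y=0.006711 on G[0,2]
Ip: z[0]−=0.00325, z[1]+=0.00325
solve → V1=0.003272, V2=0.001764

R_eq = 1.007 Ω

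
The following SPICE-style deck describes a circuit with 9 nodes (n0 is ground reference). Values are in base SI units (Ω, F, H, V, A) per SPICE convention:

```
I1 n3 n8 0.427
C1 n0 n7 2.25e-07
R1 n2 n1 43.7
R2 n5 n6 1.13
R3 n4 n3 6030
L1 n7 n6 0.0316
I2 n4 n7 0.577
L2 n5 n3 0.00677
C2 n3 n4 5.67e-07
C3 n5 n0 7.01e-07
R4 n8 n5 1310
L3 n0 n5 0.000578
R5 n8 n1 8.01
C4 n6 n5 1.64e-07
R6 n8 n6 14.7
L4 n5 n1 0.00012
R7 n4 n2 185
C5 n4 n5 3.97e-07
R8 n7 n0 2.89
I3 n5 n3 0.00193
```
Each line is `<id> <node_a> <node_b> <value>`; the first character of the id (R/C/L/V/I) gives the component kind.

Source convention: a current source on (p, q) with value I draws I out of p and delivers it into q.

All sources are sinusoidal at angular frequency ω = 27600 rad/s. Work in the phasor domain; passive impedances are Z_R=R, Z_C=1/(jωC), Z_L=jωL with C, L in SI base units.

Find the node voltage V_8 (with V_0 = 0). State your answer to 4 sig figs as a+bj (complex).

Apply KCL at each of the 8 non-ground nodes and solve the resulting linear system.
Node n1: branches {R1, R5, L4} → V_1 = -2.019-14.60j
Node n2: branches {R1, R7} → V_2 = -39.66+9.573j
Node n3: branches {I1, R3, L2, C2, I3} → V_3 = -304.1+216.4j
Node n4: branches {R3, I2, C2, R7, C5} → V_4 = -199.0+111.9j
Node n5: branches {R2, L2, C3, R4, L3, C4, L4, C5, I3} → V_5 = 0.03980-12.97j
Node n6: branches {R2, L1, C4, R6} → V_6 = 0.1197-13.05j
Node n7: branches {C1, L1, I2, R8} → V_7 = 1.624-0.02416j
Node n8: branches {I1, R4, R5, R6} → V_8 = 0.9454-14.05j

0.9454-14.05j V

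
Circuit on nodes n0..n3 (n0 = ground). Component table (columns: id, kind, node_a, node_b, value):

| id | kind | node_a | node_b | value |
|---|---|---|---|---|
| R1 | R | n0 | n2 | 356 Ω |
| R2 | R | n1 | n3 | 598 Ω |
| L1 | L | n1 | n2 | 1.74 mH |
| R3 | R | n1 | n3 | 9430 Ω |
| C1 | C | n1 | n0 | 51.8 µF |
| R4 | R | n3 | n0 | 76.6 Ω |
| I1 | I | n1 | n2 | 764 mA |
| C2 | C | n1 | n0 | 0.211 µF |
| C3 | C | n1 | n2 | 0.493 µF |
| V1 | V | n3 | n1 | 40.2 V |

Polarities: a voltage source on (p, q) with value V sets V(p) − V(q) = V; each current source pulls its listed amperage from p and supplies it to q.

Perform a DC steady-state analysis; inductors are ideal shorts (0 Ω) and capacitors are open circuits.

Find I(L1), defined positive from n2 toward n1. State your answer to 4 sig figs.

Element admittances at DC:
  Y(R1) = 0.002809 S between n0,n2
  Y(R2) = 0.001672 S between n1,n3
  L1: short n1↔n2 (DC inductor)
  Y(R3) = 0.0001060 S between n1,n3
  Y(C1) = 0.000 S between n1,n0
  Y(R4) = 0.01305 S between n3,n0
  I1: injects 0.764 A into n2 (from n1)
  Y(C2) = 0.000 S between n1,n0
  Y(C3) = 0.000 S between n1,n2
  V1: constraint V(n3)−V(n1) = 40.2
Assemble and solve the 5×5 MNA system:
  V(n1)=-33.08  V(n2)=-33.08  V(n3)=7.118
  i(L1)=-0.8569  i(V1)=-0.1644

0.8569 A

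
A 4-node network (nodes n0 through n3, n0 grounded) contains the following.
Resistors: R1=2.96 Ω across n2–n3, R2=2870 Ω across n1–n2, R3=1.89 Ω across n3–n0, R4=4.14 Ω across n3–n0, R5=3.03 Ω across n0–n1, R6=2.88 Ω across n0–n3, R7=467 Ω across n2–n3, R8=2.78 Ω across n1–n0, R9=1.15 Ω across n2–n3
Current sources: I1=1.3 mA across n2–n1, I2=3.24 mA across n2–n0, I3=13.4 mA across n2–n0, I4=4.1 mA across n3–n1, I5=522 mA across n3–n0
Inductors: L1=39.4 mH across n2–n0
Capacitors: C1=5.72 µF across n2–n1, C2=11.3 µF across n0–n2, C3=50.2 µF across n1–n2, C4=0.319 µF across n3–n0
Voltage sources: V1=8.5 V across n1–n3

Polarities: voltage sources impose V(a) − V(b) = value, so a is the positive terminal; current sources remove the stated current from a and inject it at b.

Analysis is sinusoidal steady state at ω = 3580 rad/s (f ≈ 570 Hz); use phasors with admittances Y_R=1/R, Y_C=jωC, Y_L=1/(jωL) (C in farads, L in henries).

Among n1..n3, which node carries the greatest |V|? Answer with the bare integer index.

Element admittances at ω=3580 rad/s:
  Y(R1) = 0.3378+0.000j S between n2,n3
  Y(R2) = 0.0003484+0.000j S between n1,n2
  I1: injects 0.0013 A into n1 (from n2)
  Y(L1) = 0.000-0.007090j S between n2,n0
  Y(R3) = 0.5291+0.000j S between n3,n0
  Y(R4) = 0.2415+0.000j S between n3,n0
  I2: injects 0.00324 A into n0 (from n2)
  Y(R5) = 0.3300+0.000j S between n0,n1
  Y(R6) = 0.3472+0.000j S between n0,n3
  Y(R7) = 0.002141+0.000j S between n2,n3
  Y(R8) = 0.3597+0.000j S between n1,n0
  Y(R9) = 0.8696+0.000j S between n2,n3
  Y(C1) = 0.000+0.02048j S between n2,n1
  I3: injects 0.0134 A into n0 (from n2)
  Y(C2) = 0.000+0.04045j S between n0,n2
  Y(C3) = 0.000+0.1797j S between n1,n2
  I4: injects 0.0041 A into n1 (from n3)
  I5: injects 0.522 A into n0 (from n3)
  Y(C4) = 0.000+0.001142j S between n3,n0
  V1: constraint V(n1)−V(n3) = 8.5
Assemble and solve the 4×4 MNA system:
  V(n1)=4.987+0.06210j  V(n2)=-3.244+1.513j  V(n3)=-3.513+0.06210j
  i(V1)=-3.727-1.690j

1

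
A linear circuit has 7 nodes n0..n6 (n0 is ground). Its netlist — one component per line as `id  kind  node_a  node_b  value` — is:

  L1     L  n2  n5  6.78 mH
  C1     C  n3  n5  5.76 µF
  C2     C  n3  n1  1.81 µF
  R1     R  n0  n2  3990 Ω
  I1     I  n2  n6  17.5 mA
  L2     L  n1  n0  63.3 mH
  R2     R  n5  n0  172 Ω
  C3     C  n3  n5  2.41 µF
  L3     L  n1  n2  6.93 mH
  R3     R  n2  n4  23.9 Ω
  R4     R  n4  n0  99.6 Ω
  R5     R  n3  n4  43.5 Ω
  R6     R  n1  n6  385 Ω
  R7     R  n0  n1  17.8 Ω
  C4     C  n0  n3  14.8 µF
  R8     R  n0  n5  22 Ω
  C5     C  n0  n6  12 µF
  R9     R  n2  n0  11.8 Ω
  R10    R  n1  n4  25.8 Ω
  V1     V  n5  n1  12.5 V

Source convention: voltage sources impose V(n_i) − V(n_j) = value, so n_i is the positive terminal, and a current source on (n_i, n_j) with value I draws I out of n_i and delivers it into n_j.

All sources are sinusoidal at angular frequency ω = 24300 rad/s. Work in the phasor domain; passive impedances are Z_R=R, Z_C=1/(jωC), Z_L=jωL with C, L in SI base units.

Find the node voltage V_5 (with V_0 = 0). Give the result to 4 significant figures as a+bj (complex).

4.691-2.762j V

Element admittances at ω=24300 rad/s:
  Y(L1) = 0.000-0.006070j S between n2,n5
  Y(C1) = 0.000+0.1400j S between n3,n5
  Y(C2) = 0.000+0.04398j S between n3,n1
  Y(R1) = 0.0002506+0.000j S between n0,n2
  I1: injects 0.0175 A into n6 (from n2)
  Y(L2) = 0.000-0.0006501j S between n1,n0
  Y(R2) = 0.005814+0.000j S between n5,n0
  Y(C3) = 0.000+0.05856j S between n3,n5
  Y(L3) = 0.000-0.005938j S between n1,n2
  Y(R3) = 0.04184+0.000j S between n2,n4
  Y(R4) = 0.01004+0.000j S between n4,n0
  Y(R5) = 0.02299+0.000j S between n3,n4
  Y(R6) = 0.002597+0.000j S between n1,n6
  Y(R7) = 0.05618+0.000j S between n0,n1
  Y(C4) = 0.000+0.3596j S between n0,n3
  Y(R8) = 0.04545+0.000j S between n0,n5
  Y(C5) = 0.000+0.2916j S between n0,n6
  Y(R9) = 0.08475+0.000j S between n2,n0
  Y(R10) = 0.03876+0.000j S between n1,n4
  V1: constraint V(n5)−V(n1) = 12.5
Assemble and solve the 7×7 MNA system:
  V(n1)=-7.809-2.762j  V(n2)=-1.337-0.4103j  V(n3)=0.9639-0.9624j  V(n4)=-2.961-1.288j  V(n5)=4.691-2.762j  V(n6)=-0.02468+0.009323j
  i(V1)=-0.5834-0.5618j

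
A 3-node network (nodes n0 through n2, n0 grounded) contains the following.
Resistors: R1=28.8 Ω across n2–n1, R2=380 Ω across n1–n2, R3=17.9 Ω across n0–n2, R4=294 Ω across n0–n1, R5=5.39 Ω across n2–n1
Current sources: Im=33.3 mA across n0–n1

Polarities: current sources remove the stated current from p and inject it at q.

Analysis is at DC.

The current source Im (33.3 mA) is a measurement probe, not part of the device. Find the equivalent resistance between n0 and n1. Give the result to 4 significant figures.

R_eq = 20.80 Ω

MNA unknowns: 2 node voltages V₁..V_2
R1: Y=0.03472 on G[2,1]
R2: Y=0.002632 on G[1,2]
R3: Y=0.05587 on G[0,2]
R4: Y=0.003401 on G[0,1]
R5: Y=0.1855 on G[2,1]
Im: z[0]−=0.0333, z[1]+=0.0333
solve → V1=0.6927, V2=0.5539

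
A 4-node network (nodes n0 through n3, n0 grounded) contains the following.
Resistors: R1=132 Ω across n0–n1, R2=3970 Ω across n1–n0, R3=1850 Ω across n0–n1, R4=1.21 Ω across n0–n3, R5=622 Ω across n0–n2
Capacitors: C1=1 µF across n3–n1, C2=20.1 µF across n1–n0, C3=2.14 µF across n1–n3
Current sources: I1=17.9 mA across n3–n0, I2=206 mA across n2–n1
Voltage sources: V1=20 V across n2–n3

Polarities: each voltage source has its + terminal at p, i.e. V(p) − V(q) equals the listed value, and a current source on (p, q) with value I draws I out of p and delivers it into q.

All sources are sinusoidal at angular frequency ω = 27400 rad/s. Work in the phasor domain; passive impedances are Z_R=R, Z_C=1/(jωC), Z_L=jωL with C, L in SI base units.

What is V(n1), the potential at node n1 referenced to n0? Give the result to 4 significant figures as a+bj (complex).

Element admittances at ω=27400 rad/s:
  Y(R1) = 0.007576+0.000j S between n0,n1
  Y(C1) = 0.000+0.02740j S between n3,n1
  Y(R2) = 0.0002519+0.000j S between n1,n0
  Y(R3) = 0.0005405+0.000j S between n0,n1
  Y(R4) = 0.8264+0.000j S between n0,n3
  Y(C2) = 0.000+0.5507j S between n1,n0
  I1: injects 0.0179 A into n0 (from n3)
  I2: injects 0.206 A into n1 (from n2)
  Y(C3) = 0.000+0.05864j S between n1,n3
  Y(R5) = 0.001608+0.000j S between n0,n2
  V1: constraint V(n2)−V(n3) = 20
Assemble and solve the 4×4 MNA system:
  V(n1)=-0.03272-0.3206j  V(n2)=19.73+0.02500j  V(n3)=-0.2733+0.02500j
  i(V1)=-0.2377-4.019e-05j

-0.03272-0.3206j V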